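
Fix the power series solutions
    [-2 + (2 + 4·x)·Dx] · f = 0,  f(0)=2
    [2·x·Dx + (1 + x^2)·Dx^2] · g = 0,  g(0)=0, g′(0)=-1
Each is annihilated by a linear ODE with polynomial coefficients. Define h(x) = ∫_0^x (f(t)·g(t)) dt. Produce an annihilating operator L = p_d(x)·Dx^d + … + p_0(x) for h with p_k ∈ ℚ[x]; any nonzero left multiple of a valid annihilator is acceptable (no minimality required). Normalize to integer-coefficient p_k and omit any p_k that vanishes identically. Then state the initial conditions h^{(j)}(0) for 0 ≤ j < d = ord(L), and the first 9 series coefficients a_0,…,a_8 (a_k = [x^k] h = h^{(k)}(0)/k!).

L = (3 - 2·x - x^2)·Dx + (-2 - 2·x + 6·x^2 + 4·x^3)·Dx^2 + (1 + 4·x + 5·x^2 + 4·x^3 + 4·x^4)·Dx^3  (order 3).
h: a_k = 0, 0, -1, -2/3, 5/12, -1/15, 31/360, -109/420, 2263/6720, …
ICs: h(0) = 0, h′(0) = 0, h′′(0) = -2.

f: a_k = 2, 2, -1, 1, -5/4, 7/4, -21/8, 33/8, -429/64, …
g: a_k = 0, -1, 0, 1/3, 0, -1/5, 0, 1/7, 0, …
L₀ := L_f ⊗_s L_g (sym. prod.), ord ≤ 2.
h=∫₀ˣh₀: take L = L₀·Dx.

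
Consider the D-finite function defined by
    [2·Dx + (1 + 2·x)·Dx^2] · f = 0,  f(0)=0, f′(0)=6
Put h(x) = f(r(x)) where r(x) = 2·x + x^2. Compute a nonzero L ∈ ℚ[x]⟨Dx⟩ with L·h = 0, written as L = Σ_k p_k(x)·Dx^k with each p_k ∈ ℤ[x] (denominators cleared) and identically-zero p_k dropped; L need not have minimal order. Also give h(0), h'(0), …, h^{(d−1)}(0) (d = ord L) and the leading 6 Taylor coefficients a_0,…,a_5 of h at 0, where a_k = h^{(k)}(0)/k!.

L = (3 + 4·x + 2·x^2)·Dx + (1 + 5·x + 6·x^2 + 2·x^3)·Dx^2  (order 2).
h: a_k = 0, 12, -18, 40, -102, 1392/5, …
ICs: h(0) = 0, h′(0) = 12.

f: a_k = 0, 6, -6, 8, -12, 96/5, …
Change of var in L_f (x↦r) gives L₀.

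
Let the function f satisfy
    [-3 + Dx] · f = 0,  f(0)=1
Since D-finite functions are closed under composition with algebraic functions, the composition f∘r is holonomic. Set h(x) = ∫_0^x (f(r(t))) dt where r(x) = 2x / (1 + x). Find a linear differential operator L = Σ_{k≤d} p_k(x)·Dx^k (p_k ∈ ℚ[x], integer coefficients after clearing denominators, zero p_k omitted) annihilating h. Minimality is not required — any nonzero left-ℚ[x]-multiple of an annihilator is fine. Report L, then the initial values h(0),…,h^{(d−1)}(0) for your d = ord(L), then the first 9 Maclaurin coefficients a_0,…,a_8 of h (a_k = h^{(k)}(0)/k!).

f: a_k = 1, 3, 9/2, 9/2, 27/8, 81/40, 81/80, 243/560, 729/4480, …
L₀ from L_f via x↦r, Dx↦r'^{-1}Dx.
h=∫₀ˣh₀: take L = L₀·Dx.
L = -6·Dx + (1 + 2·x + x^2)·Dx^2  (order 2).
h: a_k = 0, 1, 3, 4, 3/2, -6/5, -1/5, 24/35, -57/140, …
ICs: h(0) = 0, h′(0) = 1.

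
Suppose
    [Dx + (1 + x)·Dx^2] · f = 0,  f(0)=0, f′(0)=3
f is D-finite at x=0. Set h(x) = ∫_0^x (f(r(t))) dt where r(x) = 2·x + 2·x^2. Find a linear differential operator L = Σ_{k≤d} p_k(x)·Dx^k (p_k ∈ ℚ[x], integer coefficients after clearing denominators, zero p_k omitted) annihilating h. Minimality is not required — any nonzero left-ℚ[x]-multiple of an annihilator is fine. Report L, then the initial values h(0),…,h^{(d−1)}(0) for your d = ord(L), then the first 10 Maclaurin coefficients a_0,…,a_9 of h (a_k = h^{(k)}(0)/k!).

L = (4·x + 4·x^2)·Dx^2 + (1 + 4·x + 6·x^2 + 4·x^3)·Dx^3  (order 3).
h: a_k = 0, 0, 3, 0, -1, 6/5, -4/5, 0, 6/7, -4/3, …
ICs: h(0) = 0, h′(0) = 0, h′′(0) = 6.

f: a_k = 0, 3, -3/2, 1, -3/4, 3/5, -1/2, 3/7, -3/8, 1/3, …
Substitute x→r, Dx→(1/r')Dx; clear ⇒ L₀.
h=∫h₀ ⇒ L = L₀·Dx.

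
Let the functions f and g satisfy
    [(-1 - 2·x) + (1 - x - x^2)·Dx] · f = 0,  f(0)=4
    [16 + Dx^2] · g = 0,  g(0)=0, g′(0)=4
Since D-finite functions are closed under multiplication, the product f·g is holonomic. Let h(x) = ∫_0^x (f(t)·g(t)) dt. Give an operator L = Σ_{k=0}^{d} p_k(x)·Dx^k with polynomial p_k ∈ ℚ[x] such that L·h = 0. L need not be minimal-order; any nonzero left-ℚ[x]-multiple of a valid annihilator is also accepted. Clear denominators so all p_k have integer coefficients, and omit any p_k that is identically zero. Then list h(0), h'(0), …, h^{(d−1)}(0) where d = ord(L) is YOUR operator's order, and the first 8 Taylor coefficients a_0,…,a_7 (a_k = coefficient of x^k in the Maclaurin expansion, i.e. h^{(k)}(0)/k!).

f: a_k = 4, 4, 8, 12, 20, 32, 52, 84, …
g: a_k = 0, 4, 0, -32/3, 0, 128/15, 0, -1024/315, …
Sym-product of L_f,L_g gives L₀ (≤ ord 2).
h=∫h₀ ⇒ L = L₀·Dx.
L = (-14 + 16·x + 16·x^2)·Dx + (2 + 4·x)·Dx^2 + (-1 + x + x^2)·Dx^3  (order 3).
h: a_k = 0, 0, 8, 16/3, -8/3, 16/15, 24/5, 512/105, …
ICs: h(0) = 0, h′(0) = 0, h′′(0) = 16.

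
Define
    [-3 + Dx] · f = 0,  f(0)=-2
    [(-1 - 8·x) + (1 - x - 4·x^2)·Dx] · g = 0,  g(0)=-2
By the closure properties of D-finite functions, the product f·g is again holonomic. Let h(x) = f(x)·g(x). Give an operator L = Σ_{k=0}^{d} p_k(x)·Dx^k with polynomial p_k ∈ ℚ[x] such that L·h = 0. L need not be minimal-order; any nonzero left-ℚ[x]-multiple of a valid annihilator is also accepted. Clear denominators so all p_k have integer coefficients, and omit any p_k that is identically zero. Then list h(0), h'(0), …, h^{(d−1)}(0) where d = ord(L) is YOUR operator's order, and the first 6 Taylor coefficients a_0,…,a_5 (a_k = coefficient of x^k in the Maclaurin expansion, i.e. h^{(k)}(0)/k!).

L = (4 + 5·x - 12·x^2) + (-1 + x + 4·x^2)·Dx  (order 1).
h: a_k = 4, 16, 50, 132, 691/2, 4408/5, …
ICs: h(0) = 4.

f: a_k = -2, -6, -9, -9, -27/4, -81/20, …
g: a_k = -2, -2, -10, -18, -58, -130, …
Product ⇒ symmetric product L₀, ord ≤ 1.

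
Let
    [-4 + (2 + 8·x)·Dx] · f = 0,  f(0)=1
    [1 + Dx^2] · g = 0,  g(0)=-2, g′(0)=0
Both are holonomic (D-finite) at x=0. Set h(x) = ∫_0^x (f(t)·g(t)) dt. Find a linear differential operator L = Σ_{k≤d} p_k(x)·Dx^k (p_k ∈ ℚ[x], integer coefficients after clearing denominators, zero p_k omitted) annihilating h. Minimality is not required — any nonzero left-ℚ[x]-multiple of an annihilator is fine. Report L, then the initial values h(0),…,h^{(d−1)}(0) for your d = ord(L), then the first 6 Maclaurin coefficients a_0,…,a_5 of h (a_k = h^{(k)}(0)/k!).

L = (13 + 8·x + 16·x^2)·Dx + (-4 - 16·x)·Dx^2 + (1 + 8·x + 16·x^2)·Dx^3  (order 3).
h: a_k = 0, -2, -2, 5/3, -3/2, 43/12, …
ICs: h(0) = 0, h′(0) = -2, h′′(0) = -4.

f: a_k = 1, 2, -2, 4, -10, 28, …
g: a_k = -2, 0, 1, 0, -1/12, 0, …
Product ⇒ symmetric product L₀, ord ≤ 2.
h=∫h₀ ⇒ L = L₀·Dx.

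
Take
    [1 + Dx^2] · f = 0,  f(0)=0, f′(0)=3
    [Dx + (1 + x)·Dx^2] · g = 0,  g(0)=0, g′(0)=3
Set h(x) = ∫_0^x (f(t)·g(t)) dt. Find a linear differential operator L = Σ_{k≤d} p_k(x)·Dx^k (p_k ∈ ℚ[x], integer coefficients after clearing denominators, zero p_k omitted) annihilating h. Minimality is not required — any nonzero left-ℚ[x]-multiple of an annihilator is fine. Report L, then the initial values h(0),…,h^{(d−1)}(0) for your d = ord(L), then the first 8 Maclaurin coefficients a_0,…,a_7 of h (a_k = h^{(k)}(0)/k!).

f: a_k = 0, 3, 0, -1/2, 0, 1/40, 0, -1/1680, …
g: a_k = 0, 3, -3/2, 1, -3/4, 3/5, -1/2, 3/7, …
Product ⇒ symmetric product L₀, ord ≤ 4.
h=∫h₀ ⇒ L = L₀·Dx.
L = (-3 + 6·x + 19·x^2 + 16·x^3 + 4·x^4)·Dx + (4 + 20·x + 24·x^2 + 8·x^3)·Dx^2 + (20·x + 42·x^2 + 32·x^3 + 8·x^4)·Dx^3 + (4 + 20·x + 24·x^2 + 8·x^3)·Dx^4 + (3 + 14·x + 23·x^2 + 16·x^3 + 4·x^4)·Dx^5  (order 5).
h: a_k = 0, 0, 0, 3, -9/8, 3/10, -1/4, 11/56, …
ICs: h(0) = 0, h′(0) = 0, h′′(0) = 0, h′′′(0) = 18, h′′′′(0) = -27.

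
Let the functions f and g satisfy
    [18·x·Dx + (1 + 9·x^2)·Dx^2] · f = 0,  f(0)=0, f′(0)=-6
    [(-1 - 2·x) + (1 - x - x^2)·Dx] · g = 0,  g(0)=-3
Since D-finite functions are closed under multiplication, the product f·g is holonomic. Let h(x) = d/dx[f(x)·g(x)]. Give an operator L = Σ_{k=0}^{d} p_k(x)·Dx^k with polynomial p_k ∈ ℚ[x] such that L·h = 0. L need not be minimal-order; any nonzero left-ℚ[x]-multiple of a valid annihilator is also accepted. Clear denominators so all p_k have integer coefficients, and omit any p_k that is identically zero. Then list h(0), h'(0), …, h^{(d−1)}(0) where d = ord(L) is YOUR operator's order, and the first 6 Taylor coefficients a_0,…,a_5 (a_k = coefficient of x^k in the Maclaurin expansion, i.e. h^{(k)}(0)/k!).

f: a_k = 0, -6, 0, 18, 0, -486/5, …
g: a_k = -3, -3, -6, -9, -15, -24, …
Sym-product of L_f,L_g gives L₀ (≤ ord 2).
Derive L from L₀ (diff closure).
L = (-30 + 1134·x^2 + 1944·x^3 + 2916·x^4) + (12 + 42·x - 108·x^2 + 198·x^3 + 1944·x^4 + 1944·x^5)·Dx + (-1 - 8·x - 26·x^2 - 36·x^3 - 126·x^4 + 324·x^5 + 243·x^6)·Dx^2  (order 2).
h: a_k = 18, 36, -54, 0, 1368, 8208/5, …
ICs: h(0) = 18, h′(0) = 36.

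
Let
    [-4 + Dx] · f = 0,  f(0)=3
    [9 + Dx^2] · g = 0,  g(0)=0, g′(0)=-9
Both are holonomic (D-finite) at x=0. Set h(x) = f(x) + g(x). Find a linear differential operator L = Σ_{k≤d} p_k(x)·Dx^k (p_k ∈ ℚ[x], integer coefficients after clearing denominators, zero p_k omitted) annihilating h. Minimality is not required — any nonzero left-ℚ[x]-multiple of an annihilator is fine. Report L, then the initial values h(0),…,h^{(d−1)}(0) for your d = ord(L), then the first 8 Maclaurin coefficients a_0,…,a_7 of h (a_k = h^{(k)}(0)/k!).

f: a_k = 3, 12, 24, 32, 32, 128/5, 256/15, 1024/105, …
g: a_k = 0, -9, 0, 27/2, 0, -243/40, 0, 729/560, …
f+g: L₀ = lclm(L_f,L_g), ord ≤ 1+2.
L = -36 + 9·Dx - 4·Dx^2 + Dx^3  (order 3).
h: a_k = 3, 3, 24, 91/2, 32, 781/40, 256/15, 2653/240, …
ICs: h(0) = 3, h′(0) = 3, h′′(0) = 48.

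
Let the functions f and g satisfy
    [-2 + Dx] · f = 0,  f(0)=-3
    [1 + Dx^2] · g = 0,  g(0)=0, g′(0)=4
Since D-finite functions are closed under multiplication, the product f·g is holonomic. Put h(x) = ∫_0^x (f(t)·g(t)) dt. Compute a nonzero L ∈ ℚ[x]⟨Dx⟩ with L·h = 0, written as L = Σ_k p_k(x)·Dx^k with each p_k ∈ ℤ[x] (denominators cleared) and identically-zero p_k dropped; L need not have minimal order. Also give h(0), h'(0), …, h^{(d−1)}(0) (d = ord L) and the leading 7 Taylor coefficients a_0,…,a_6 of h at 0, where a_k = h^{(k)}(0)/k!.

f: a_k = -3, -6, -6, -4, -2, -4/5, -4/15, …
g: a_k = 0, 4, 0, -2/3, 0, 1/30, 0, …
h₀=f·g: eliminate ⇒ L₀, order ≤ 1·2.
∫: right-multiply L₀ by Dx.
L = 5·Dx - 4·Dx^2 + Dx^3  (order 3).
h: a_k = 0, 0, -6, -8, -11/2, -12/5, -41/60, …
ICs: h(0) = 0, h′(0) = 0, h′′(0) = -12.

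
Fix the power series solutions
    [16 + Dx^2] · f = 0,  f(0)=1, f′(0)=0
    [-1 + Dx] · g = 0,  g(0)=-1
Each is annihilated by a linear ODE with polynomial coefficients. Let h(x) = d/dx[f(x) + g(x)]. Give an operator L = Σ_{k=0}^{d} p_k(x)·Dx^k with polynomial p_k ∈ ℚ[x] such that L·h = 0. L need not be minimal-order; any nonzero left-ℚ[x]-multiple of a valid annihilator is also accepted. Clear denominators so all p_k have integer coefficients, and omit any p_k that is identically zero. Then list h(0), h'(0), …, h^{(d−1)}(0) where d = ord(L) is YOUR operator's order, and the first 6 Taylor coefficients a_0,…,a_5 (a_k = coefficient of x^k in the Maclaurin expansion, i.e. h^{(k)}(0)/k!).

f: a_k = 1, 0, -8, 0, 32/3, 0, …
g: a_k = -1, -1, -1/2, -1/6, -1/24, -1/120, …
Weyl lclm of L_f,L_g ⇒ L₀ (ord ≤ 3).
Differentiate: ansatz ord ≤ ord L₀ ⇒ L.
L = 16 - 16·Dx + Dx^2 - Dx^3  (order 3).
h: a_k = -1, -17, -1/2, 85/2, -1/24, -4097/120, …
ICs: h(0) = -1, h′(0) = -17, h′′(0) = -1.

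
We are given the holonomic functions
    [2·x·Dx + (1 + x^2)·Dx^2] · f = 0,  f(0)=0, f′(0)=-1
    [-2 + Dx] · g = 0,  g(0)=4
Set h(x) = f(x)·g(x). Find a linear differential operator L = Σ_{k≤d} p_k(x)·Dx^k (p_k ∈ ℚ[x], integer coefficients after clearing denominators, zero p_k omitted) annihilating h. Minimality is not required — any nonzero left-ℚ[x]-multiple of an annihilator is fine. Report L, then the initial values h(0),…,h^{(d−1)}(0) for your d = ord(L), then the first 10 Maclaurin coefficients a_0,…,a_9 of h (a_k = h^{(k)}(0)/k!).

L = (4 - 4·x + 4·x^2) + (-4 + 2·x - 4·x^2)·Dx + (1 + x^2)·Dx^2  (order 2).
h: a_k = 0, -4, -8, -20/3, -8/3, -4/5, -8/9, -52/105, 104/315, 244/945, …
ICs: h(0) = 0, h′(0) = -4.

f: a_k = 0, -1, 0, 1/3, 0, -1/5, 0, 1/7, 0, -1/9, …
g: a_k = 4, 8, 8, 16/3, 8/3, 16/15, 16/45, 32/315, 8/315, 16/2835, …
Product ⇒ symmetric product L₀, ord ≤ 2.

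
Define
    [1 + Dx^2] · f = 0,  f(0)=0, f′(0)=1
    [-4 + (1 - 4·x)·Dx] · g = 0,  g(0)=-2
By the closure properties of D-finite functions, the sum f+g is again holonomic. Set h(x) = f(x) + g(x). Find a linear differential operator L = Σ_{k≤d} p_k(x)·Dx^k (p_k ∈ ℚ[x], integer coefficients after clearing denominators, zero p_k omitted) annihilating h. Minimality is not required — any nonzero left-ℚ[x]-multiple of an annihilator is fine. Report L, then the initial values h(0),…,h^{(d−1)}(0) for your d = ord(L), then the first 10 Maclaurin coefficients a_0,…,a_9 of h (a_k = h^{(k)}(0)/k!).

L = (-388 + 32·x - 64·x^2) + (33 - 140·x + 48·x^2 - 64·x^3)·Dx + (-388 + 32·x - 64·x^2)·Dx^2 + (33 - 140·x + 48·x^2 - 64·x^3)·Dx^3  (order 3).
h: a_k = -2, -7, -32, -769/6, -512, -245759/120, -8192, -165150721/5040, -131072, -190253629439/362880, …
ICs: h(0) = -2, h′(0) = -7, h′′(0) = -64.

f: a_k = 0, 1, 0, -1/6, 0, 1/120, 0, -1/5040, 0, 1/362880, …
g: a_k = -2, -8, -32, -128, -512, -2048, -8192, -32768, -131072, -524288, …
L₀ := lclm(L_f,L_g); ord L₀ ≤ 2+1.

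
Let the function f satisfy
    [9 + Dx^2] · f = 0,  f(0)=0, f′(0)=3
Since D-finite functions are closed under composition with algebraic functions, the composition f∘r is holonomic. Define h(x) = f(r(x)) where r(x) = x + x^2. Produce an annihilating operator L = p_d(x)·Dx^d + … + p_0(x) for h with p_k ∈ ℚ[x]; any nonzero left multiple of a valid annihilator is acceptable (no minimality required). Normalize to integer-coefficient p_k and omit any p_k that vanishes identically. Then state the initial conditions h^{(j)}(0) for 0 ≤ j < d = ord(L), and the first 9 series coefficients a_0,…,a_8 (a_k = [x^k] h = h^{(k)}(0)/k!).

L = (9 + 54·x + 108·x^2 + 72·x^3) - 2·Dx + (1 + 2·x)·Dx^2  (order 2).
h: a_k = 0, 3, 3, -9/2, -27/2, -459/40, 45/8, 11097/560, 1377/80, …
ICs: h(0) = 0, h′(0) = 3.

f: a_k = 0, 3, 0, -9/2, 0, 81/40, 0, -243/560, 0, …
Substitute x→r, Dx→(1/r')Dx; clear ⇒ L₀.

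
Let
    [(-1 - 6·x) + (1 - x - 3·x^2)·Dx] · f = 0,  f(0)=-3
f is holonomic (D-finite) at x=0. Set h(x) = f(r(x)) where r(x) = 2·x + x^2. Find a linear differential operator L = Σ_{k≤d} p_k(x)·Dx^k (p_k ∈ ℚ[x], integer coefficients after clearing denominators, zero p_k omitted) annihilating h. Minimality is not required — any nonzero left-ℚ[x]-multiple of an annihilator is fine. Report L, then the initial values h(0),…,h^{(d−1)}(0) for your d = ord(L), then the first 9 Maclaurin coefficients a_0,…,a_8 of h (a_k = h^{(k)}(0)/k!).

L = (2 + 26·x + 36·x^2 + 12·x^3) + (-1 + 2·x + 13·x^2 + 12·x^3 + 3·x^4)·Dx  (order 1).
h: a_k = -3, -6, -51, -216, -1176, -5790, -29613, -149256, -756489, …
ICs: h(0) = -3.

f: a_k = -3, -3, -12, -21, -57, -120, -291, -651, -1524, …
L₀ from L_f via x↦r, Dx↦r'^{-1}Dx.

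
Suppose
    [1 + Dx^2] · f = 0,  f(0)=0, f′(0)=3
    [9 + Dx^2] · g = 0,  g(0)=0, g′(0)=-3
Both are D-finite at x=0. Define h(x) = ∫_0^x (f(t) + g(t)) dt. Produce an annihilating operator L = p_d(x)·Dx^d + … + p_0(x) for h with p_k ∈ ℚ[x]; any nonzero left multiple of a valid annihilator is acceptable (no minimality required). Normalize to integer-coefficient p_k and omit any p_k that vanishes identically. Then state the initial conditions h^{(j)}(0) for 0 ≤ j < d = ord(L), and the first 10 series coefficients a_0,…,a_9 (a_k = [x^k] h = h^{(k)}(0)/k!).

f: a_k = 0, 3, 0, -1/2, 0, 1/40, 0, -1/1680, 0, 1/120960, …
g: a_k = 0, -3, 0, 9/2, 0, -81/40, 0, 243/560, 0, -243/4480, …
h₀=f+g: left-lcm gives L₀, ord ≤ 4.
∫: right-multiply L₀ by Dx.
L = 9·Dx + 10·Dx^3 + Dx^5  (order 5).
h: a_k = 0, 0, 0, 0, 1, 0, -1/3, 0, 13/240, 0, …
ICs: h(0) = 0, h′(0) = 0, h′′(0) = 0, h′′′(0) = 0, h′′′′(0) = 24.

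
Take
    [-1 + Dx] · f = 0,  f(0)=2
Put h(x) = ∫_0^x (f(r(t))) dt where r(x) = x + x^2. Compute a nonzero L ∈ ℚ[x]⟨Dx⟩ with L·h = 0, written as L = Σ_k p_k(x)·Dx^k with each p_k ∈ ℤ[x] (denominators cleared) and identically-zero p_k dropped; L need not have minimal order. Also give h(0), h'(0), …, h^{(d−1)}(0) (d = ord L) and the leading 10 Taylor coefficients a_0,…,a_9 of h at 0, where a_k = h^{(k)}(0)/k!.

f: a_k = 2, 2, 1, 1/3, 1/12, 1/60, 1/360, 1/2520, 1/20160, 1/181440, …
L₀ from L_f via x↦r, Dx↦r'^{-1}Dx.
h=∫h₀ ⇒ L = L₀·Dx.
L = (-1 - 2·x)·Dx + Dx^2  (order 2).
h: a_k = 0, 2, 1, 1, 7/12, 5/12, 9/40, 331/2520, 1303/20160, 1979/60480, …
ICs: h(0) = 0, h′(0) = 2.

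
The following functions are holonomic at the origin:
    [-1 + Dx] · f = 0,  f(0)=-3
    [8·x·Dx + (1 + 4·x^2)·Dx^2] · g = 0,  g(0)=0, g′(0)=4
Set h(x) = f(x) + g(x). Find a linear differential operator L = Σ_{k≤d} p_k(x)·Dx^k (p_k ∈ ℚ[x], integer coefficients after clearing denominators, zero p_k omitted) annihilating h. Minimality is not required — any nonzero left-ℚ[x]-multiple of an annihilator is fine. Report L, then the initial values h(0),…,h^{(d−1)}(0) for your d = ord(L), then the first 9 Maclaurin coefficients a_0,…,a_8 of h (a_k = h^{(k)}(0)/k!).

L = (8 - 8·x - 96·x^2 - 32·x^3)·Dx + (-9 + 88·x^2 - 16·x^4)·Dx^2 + (1 + 8·x + 8·x^2 + 32·x^3 + 16·x^4)·Dx^3  (order 3).
h: a_k = -3, 1, -3/2, -35/6, -1/8, 511/40, -1/240, -61441/1680, -1/13440, …
ICs: h(0) = -3, h′(0) = 1, h′′(0) = -3.

f: a_k = -3, -3, -3/2, -1/2, -1/8, -1/40, -1/240, -1/1680, -1/13440, …
g: a_k = 0, 4, 0, -16/3, 0, 64/5, 0, -256/7, 0, …
h₀=f+g: left-lcm gives L₀, ord ≤ 3.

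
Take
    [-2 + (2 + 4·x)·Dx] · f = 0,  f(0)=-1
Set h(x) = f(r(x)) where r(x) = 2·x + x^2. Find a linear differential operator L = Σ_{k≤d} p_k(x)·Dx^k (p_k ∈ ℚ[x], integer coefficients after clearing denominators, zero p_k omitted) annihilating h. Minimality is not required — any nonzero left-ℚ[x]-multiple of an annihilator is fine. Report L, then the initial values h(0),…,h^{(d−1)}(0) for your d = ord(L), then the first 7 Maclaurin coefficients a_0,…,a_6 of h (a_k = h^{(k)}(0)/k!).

L = (-2 - 2·x) + (1 + 4·x + 2·x^2)·Dx  (order 1).
h: a_k = -1, -2, 1, -2, 9/2, -11, 57/2, …
ICs: h(0) = -1.

f: a_k = -1, -1, 1/2, -1/2, 5/8, -7/8, 21/16, …
L₀ from L_f via x↦r, Dx↦r'^{-1}Dx.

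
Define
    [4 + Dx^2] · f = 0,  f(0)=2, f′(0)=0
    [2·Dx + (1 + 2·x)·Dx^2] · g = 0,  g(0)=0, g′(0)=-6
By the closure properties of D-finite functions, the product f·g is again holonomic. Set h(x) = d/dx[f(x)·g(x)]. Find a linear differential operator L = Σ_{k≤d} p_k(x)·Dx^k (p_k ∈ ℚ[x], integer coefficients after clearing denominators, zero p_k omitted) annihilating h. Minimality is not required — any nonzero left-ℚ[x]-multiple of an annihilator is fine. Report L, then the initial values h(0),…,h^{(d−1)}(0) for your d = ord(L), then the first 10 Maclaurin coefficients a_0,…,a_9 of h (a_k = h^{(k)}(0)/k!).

L = (-400 - 1408·x - 2688·x^2 + 1536·x^3 + 11008·x^4 + 12288·x^5 + 4096·x^6) + (-192 - 512·x + 640·x^2 + 3840·x^3 + 5120·x^4 + 2048·x^5)·Dx + (-112 - 352·x - 224·x^2 + 2304·x^3 + 6272·x^4 + 6144·x^5 + 2048·x^6)·Dx^2 + (-48 - 128·x + 160·x^2 + 960·x^3 + 1280·x^4 + 512·x^5)·Dx^3 + (-3 + 112·x^2 + 480·x^3 + 880·x^4 + 768·x^5 + 256·x^6)·Dx^4  (order 4).
h: a_k = -12, 24, 24, 0, -72, 144, -1488/5, 9472/15, -9208/7, 56912/21, …
ICs: h(0) = -12, h′(0) = 24, h′′(0) = 48, h′′′(0) = 0.

f: a_k = 2, 0, -4, 0, 4/3, 0, -8/45, 0, 4/315, 0, …
g: a_k = 0, -6, 6, -8, 12, -96/5, 32, -384/7, 96, -512/3, …
Sym-product of L_f,L_g gives L₀ (≤ ord 4).
h₀' ⇒ L via d/dx closure of L₀.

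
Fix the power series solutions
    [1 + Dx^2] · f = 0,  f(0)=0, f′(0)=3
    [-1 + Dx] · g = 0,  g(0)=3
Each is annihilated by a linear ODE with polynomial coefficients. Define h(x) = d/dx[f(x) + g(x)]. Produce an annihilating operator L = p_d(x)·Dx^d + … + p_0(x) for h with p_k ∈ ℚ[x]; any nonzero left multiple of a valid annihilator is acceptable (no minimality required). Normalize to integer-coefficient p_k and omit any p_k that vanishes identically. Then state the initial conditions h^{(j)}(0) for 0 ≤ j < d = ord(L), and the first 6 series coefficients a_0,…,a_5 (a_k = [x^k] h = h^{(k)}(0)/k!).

L = 1 - Dx + Dx^2 - Dx^3  (order 3).
h: a_k = 6, 3, 0, 1/2, 1/4, 1/40, …
ICs: h(0) = 6, h′(0) = 3, h′′(0) = 0.

f: a_k = 0, 3, 0, -1/2, 0, 1/40, …
g: a_k = 3, 3, 3/2, 1/2, 1/8, 1/40, …
L₀ := lclm(L_f,L_g); ord L₀ ≤ 2+1.
Differentiate: ansatz ord ≤ ord L₀ ⇒ L.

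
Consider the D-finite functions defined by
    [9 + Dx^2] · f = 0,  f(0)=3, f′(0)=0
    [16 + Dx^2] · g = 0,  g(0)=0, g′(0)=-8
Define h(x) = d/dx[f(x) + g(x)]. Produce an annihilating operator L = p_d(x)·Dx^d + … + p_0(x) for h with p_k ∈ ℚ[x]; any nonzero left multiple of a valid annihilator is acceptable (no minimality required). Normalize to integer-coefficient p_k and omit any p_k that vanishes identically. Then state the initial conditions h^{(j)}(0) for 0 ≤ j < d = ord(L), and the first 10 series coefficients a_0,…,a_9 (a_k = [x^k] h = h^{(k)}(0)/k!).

L = 144 + 25·Dx^2 + Dx^4  (order 4).
h: a_k = -8, -27, 64, 81/2, -256/3, -729/40, 2048/45, 2187/560, -4096/315, -2187/4480, …
ICs: h(0) = -8, h′(0) = -27, h′′(0) = 128, h′′′(0) = 243.

f: a_k = 3, 0, -27/2, 0, 81/8, 0, -243/80, 0, 2187/4480, 0, …
g: a_k = 0, -8, 0, 64/3, 0, -256/15, 0, 2048/315, 0, -4096/2835, …
Weyl lclm of L_f,L_g ⇒ L₀ (ord ≤ 4).
h=h₀': d/dx-closure on L₀ ⇒ L.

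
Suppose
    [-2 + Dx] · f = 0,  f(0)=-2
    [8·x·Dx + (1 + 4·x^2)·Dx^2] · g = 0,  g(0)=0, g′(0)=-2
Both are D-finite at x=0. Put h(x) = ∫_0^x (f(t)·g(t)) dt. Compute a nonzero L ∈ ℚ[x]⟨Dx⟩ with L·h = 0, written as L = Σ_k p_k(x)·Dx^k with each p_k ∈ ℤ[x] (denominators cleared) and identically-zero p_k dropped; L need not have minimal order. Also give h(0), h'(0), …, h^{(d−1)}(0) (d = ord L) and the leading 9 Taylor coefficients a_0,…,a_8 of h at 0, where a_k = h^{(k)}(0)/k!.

f: a_k = -2, -4, -4, -8/3, -4/3, -8/15, -8/45, -16/315, -4/315, …
g: a_k = 0, -2, 0, 8/3, 0, -32/5, 0, 128/7, 0, …
h₀=f·g: eliminate ⇒ L₀, order ≤ 1·2.
∫: right-multiply L₀ by Dx.
L = (4 - 16·x + 16·x^2)·Dx + (-4 + 8·x - 16·x^2)·Dx^2 + (1 + 4·x^2)·Dx^3  (order 3).
h: a_k = 0, 0, 2, 8/3, 2/3, -16/15, 4/5, 176/63, -62/35, …
ICs: h(0) = 0, h′(0) = 0, h′′(0) = 4.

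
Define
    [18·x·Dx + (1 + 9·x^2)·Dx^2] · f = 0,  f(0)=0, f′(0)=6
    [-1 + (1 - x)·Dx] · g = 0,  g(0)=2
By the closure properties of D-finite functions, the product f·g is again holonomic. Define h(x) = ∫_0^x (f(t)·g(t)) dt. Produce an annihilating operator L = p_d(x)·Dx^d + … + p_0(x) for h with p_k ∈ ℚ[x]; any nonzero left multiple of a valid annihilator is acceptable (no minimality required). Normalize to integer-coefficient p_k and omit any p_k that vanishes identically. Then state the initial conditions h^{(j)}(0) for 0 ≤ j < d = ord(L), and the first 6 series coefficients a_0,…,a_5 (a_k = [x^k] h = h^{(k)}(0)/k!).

f: a_k = 0, 6, 0, -18, 0, 486/5, …
g: a_k = 2, 2, 2, 2, 2, 2, …
L₀ := L_f ⊗_s L_g (sym. prod.), ord ≤ 2.
h=∫h₀ ⇒ L = L₀·Dx.
L = 18·x·Dx + (2 - 18·x + 36·x^2)·Dx^2 + (-1 + x - 9·x^2 + 9·x^3)·Dx^3  (order 3).
h: a_k = 0, 0, 6, 4, -6, -24/5, …
ICs: h(0) = 0, h′(0) = 0, h′′(0) = 12.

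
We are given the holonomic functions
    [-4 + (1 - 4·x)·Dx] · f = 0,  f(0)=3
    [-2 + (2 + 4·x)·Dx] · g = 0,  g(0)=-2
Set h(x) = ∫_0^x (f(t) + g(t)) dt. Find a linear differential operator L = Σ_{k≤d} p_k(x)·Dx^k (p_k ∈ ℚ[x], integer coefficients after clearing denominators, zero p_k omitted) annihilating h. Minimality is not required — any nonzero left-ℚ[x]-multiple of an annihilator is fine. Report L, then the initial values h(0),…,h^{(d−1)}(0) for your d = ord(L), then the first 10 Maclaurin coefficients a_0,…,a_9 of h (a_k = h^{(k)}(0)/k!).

L = (-12 - 16·x)·Dx + (11 + 40·x + 48·x^2)·Dx^2 + (-1 - 2·x + 16·x^2 + 32·x^3)·Dx^3  (order 3).
h: a_k = 0, 1, 5, 49/3, 191/4, 3077/20, 12281/24, 98325/56, 393183/64, 1398149/64, …
ICs: h(0) = 0, h′(0) = 1, h′′(0) = 10.

f: a_k = 3, 12, 48, 192, 768, 3072, 12288, 49152, 196608, 786432, …
g: a_k = -2, -2, 1, -1, 5/4, -7/4, 21/8, -33/8, 429/64, -715/64, …
L₀ := lclm(L_f,L_g); ord L₀ ≤ 1+1.
h=∫h₀ ⇒ L = L₀·Dx.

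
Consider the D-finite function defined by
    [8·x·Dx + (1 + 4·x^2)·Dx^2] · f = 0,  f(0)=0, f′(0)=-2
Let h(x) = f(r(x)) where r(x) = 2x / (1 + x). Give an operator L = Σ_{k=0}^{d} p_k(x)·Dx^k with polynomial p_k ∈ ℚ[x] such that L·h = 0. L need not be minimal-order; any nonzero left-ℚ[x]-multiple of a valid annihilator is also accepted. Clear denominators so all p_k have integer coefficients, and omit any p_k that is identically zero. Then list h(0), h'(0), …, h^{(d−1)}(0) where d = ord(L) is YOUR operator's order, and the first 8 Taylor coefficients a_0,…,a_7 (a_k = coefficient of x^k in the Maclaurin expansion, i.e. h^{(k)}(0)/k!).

L = (2 + 34·x)·Dx + (1 + 2·x + 17·x^2)·Dx^2  (order 2).
h: a_k = 0, -4, 4, 52/3, -60, -404/5, 2444/3, -2908/7, …
ICs: h(0) = 0, h′(0) = -4.

f: a_k = 0, -2, 0, 8/3, 0, -32/5, 0, 128/7, …
Change of var in L_f (x↦r) gives L₀.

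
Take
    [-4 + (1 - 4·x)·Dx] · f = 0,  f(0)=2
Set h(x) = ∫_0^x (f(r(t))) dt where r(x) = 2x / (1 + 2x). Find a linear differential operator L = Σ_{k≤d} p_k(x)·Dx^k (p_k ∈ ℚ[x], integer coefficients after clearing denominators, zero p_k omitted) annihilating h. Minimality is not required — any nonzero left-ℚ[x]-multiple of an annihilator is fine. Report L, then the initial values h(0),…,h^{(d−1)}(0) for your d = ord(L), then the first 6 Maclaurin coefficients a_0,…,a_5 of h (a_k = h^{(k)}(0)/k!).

f: a_k = 2, 8, 32, 128, 512, 2048, …
Change of var in L_f (x↦r) gives L₀.
∫: right-multiply L₀ by Dx.
L = 8·Dx + (-1 + 4·x + 12·x^2)·Dx^2  (order 2).
h: a_k = 0, 2, 8, 32, 144, 3456/5, …
ICs: h(0) = 0, h′(0) = 2.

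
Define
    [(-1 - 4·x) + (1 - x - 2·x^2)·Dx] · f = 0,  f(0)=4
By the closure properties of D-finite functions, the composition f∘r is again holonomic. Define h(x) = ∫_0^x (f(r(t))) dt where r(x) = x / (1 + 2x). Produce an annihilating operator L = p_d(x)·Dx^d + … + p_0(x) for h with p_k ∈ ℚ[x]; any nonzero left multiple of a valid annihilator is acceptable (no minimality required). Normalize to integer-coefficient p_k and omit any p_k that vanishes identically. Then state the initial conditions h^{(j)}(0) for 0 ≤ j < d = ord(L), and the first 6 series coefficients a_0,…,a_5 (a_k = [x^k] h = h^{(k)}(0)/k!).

L = (-1 - 6·x)·Dx + (1 + 5·x + 6·x^2)·Dx^2  (order 2).
h: a_k = 0, 4, 2, 4/3, -3, 36/5, …
ICs: h(0) = 0, h′(0) = 4.

f: a_k = 4, 4, 12, 20, 44, 84, …
Change of var in L_f (x↦r) gives L₀.
∫: right-multiply L₀ by Dx.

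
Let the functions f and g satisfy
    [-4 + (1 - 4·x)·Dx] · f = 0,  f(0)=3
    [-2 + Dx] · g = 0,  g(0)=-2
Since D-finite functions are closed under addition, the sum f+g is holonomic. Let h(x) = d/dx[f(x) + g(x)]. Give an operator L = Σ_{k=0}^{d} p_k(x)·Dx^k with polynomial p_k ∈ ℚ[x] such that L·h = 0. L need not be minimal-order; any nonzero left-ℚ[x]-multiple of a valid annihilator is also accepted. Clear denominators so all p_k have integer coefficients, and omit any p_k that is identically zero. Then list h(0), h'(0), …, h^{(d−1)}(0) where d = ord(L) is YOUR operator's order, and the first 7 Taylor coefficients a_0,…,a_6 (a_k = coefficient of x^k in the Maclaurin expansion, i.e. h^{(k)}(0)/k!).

f: a_k = 3, 12, 48, 192, 768, 3072, 12288, …
g: a_k = -2, -4, -4, -8/3, -4/3, -8/15, -8/45, …
Weyl lclm of L_f,L_g ⇒ L₀ (ord ≤ 2).
h=h₀': d/dx-closure on L₀ ⇒ L.
L = (80 + 64·x) + (-46 - 16·x + 32·x^2)·Dx + (3 - 8·x - 16·x^2)·Dx^2  (order 2).
h: a_k = 8, 88, 568, 9200/3, 46072/3, 1105904/15, 15482864/45, …
ICs: h(0) = 8, h′(0) = 88.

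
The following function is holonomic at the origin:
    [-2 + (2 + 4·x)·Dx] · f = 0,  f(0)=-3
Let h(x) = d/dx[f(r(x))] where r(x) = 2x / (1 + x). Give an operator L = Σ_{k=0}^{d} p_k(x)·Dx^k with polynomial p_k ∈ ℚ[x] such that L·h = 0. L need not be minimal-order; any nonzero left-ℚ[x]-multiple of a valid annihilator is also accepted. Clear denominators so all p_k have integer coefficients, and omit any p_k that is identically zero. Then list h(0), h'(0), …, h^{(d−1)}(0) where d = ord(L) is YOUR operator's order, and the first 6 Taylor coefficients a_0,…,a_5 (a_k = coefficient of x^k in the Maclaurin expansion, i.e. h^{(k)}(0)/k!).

f: a_k = -3, -3, 3/2, -3/2, 15/8, -21/8, …
L₀ from L_f via x↦r, Dx↦r'^{-1}Dx.
h₀' ⇒ L via d/dx closure of L₀.
L = (-4 - 10·x) + (-1 - 6·x - 5·x^2)·Dx  (order 1).
h: a_k = -6, 24, -90, 360, -1530, 6768, …
ICs: h(0) = -6.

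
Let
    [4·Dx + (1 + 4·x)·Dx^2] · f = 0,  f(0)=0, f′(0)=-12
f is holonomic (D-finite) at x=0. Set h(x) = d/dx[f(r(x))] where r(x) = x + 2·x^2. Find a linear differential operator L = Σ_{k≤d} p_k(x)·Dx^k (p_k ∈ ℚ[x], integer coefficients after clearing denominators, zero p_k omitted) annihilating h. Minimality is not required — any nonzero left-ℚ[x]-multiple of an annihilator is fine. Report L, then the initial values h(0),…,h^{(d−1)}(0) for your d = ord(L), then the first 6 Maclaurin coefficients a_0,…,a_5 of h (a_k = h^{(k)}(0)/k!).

L = (16·x + 32·x^2) + (1 + 8·x + 24·x^2 + 32·x^3)·Dx  (order 1).
h: a_k = -12, 0, 96, -384, 768, 0, …
ICs: h(0) = -12.

f: a_k = 0, -12, 24, -64, 192, -3072/5, …
f∘r: x↦r, Dx↦Dx/r' in L_f ⇒ L₀.
h₀' ⇒ L via d/dx closure of L₀.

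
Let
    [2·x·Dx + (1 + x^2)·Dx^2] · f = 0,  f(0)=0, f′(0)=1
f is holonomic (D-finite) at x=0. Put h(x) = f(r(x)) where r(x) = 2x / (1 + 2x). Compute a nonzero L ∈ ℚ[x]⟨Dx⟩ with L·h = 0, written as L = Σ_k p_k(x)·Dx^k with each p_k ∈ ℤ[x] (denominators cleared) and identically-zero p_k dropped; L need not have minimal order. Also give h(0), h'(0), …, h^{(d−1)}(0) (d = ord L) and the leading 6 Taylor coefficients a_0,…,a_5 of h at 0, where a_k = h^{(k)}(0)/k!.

L = (4 + 16·x)·Dx + (1 + 4·x + 8·x^2)·Dx^2  (order 2).
h: a_k = 0, 2, -4, 16/3, 0, -128/5, …
ICs: h(0) = 0, h′(0) = 2.

f: a_k = 0, 1, 0, -1/3, 0, 1/5, …
Substitute x→r, Dx→(1/r')Dx; clear ⇒ L₀.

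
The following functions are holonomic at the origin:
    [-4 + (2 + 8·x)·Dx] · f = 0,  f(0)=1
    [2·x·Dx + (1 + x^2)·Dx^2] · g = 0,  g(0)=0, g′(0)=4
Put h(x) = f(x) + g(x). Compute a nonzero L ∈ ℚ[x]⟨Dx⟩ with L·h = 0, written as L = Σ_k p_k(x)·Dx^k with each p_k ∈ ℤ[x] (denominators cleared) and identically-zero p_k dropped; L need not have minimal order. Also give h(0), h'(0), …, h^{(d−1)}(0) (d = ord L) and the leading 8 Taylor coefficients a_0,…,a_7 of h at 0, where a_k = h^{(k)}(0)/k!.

f: a_k = 1, 2, -2, 4, -10, 28, -84, 264, …
g: a_k = 0, 4, 0, -4/3, 0, 4/5, 0, -4/7, …
Sum ⇒ L₀ = lclm(L_f,L_g) in ℚ(x)⟨Dx⟩.
L = (-2 - 20·x + 6·x^2 + 12·x^3)·Dx + (-7 - 8·x - 25·x^2 + 24·x^3 + 42·x^4)·Dx^2 + (-1 - 3·x + 6·x^2 + 9·x^3 + 7·x^4 + 12·x^5)·Dx^3  (order 3).
h: a_k = 1, 6, -2, 8/3, -10, 144/5, -84, 1844/7, …
ICs: h(0) = 1, h′(0) = 6, h′′(0) = -4.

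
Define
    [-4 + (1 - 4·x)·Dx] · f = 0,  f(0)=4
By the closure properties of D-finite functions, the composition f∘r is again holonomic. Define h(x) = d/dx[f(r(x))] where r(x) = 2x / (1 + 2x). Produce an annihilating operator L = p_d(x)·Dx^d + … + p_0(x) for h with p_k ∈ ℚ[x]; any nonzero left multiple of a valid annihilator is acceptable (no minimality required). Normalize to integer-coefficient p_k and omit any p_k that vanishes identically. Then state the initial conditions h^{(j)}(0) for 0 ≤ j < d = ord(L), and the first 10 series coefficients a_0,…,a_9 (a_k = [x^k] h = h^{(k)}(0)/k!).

f: a_k = 4, 16, 64, 256, 1024, 4096, 16384, 65536, 262144, 1048576, …
h₀=f(r): pull back L_f along r ⇒ L₀.
h₀' ⇒ L via d/dx closure of L₀.
L = 12 + (-1 + 6·x)·Dx  (order 1).
h: a_k = 32, 384, 3456, 27648, 207360, 1492992, 10450944, 71663616, 483729408, 3224862720, …
ICs: h(0) = 32.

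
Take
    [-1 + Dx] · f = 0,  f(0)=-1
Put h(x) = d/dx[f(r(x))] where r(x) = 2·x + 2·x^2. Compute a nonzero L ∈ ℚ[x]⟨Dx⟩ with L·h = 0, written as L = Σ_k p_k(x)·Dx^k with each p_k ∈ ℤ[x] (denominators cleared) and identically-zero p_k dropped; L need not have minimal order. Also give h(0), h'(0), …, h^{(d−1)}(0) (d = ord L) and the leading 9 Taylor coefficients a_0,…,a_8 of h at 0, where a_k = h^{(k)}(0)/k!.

f: a_k = -1, -1, -1/2, -1/6, -1/24, -1/120, -1/720, -1/5040, -1/40320, …
L₀ from L_f via x↦r, Dx↦r'^{-1}Dx.
Derive L from L₀ (diff closure).
L = (4 + 8·x + 8·x^2) + (-1 - 2·x)·Dx  (order 1).
h: a_k = -2, -8, -16, -80/3, -104/3, -608/15, -1856/45, -12224/315, -2096/63, …
ICs: h(0) = -2.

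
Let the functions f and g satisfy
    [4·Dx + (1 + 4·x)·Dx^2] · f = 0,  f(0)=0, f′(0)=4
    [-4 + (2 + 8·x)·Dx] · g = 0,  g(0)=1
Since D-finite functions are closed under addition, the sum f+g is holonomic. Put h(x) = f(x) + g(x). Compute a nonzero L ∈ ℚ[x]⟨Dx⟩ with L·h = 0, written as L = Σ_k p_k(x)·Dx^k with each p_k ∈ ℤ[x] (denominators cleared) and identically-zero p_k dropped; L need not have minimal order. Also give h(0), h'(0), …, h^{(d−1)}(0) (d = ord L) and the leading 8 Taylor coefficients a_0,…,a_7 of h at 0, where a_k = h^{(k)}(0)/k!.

L = 8·Dx + (10 + 40·x)·Dx^2 + (1 + 8·x + 16·x^2)·Dx^3  (order 3).
h: a_k = 1, 6, -10, 76/3, -74, 1164/5, -2300/3, 18232/7, …
ICs: h(0) = 1, h′(0) = 6, h′′(0) = -20.

f: a_k = 0, 4, -8, 64/3, -64, 1024/5, -2048/3, 16384/7, …
g: a_k = 1, 2, -2, 4, -10, 28, -84, 264, …
Sum ⇒ L₀ = lclm(L_f,L_g) in ℚ(x)⟨Dx⟩.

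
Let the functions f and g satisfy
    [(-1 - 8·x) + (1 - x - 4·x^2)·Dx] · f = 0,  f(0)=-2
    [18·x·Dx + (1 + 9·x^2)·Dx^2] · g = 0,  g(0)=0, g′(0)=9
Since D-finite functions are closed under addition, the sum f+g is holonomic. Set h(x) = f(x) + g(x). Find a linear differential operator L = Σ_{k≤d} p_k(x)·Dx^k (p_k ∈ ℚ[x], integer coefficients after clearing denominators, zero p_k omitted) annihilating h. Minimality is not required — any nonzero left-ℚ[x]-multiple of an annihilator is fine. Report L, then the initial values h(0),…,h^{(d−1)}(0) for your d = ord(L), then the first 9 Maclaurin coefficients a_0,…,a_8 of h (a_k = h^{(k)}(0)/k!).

f: a_k = -2, -2, -10, -18, -58, -130, -362, -882, -2330, …
g: a_k = 0, 9, 0, -27, 0, 729/5, 0, -6561/7, 0, …
f+g: L₀ = lclm(L_f,L_g), ord ≤ 1+2.
L = (-90 + 360·x + 6462·x^2 + 14688·x^3 + 63936·x^4 + 31104·x^6)·Dx + (36 + 294·x + 324·x^2 + 3198·x^3 + 13680·x^4 + 46080·x^5 + 3888·x^6 + 31104·x^7)·Dx^2 + (-5 - 16·x - 160·x^2 + 96·x^3 - 555·x^4 + 2304·x^5 + 4896·x^6 + 1296·x^7 + 5184·x^8)·Dx^3  (order 3).
h: a_k = -2, 7, -10, -45, -58, 79/5, -362, -12735/7, -2330, …
ICs: h(0) = -2, h′(0) = 7, h′′(0) = -20.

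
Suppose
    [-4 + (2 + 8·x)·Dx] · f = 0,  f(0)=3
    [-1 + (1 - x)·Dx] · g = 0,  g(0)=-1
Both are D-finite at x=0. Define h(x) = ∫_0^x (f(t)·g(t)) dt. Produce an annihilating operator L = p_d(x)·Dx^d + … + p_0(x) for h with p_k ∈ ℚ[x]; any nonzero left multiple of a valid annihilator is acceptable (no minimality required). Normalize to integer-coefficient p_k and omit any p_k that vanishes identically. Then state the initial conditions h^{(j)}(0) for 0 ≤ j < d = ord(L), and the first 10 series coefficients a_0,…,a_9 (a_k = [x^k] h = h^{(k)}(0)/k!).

f: a_k = 3, 6, -6, 12, -30, 84, -252, 792, -2574, 8580, …
g: a_k = -1, -1, -1, -1, -1, -1, -1, -1, -1, -1, …
h₀=f·g: eliminate ⇒ L₀, order ≤ 1·1.
Integrate: L := L₀·Dx.
L = (3 + 2·x)·Dx + (-1 - 3·x + 4·x^2)·Dx^2  (order 2).
h: a_k = 0, -3, -9/2, -1, -15/4, 3, -23/2, 183/7, -609/8, 655/3, …
ICs: h(0) = 0, h′(0) = -3.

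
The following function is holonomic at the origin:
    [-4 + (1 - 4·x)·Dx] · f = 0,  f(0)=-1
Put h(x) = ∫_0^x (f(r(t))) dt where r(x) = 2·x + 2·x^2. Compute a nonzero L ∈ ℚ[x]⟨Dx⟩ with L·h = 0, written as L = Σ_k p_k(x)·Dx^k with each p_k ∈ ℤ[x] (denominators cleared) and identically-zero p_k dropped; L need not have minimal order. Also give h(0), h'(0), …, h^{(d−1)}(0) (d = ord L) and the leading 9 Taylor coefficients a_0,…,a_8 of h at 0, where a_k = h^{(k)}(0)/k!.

f: a_k = -1, -4, -16, -64, -256, -1024, -4096, -16384, -65536, …
f∘r: x↦r, Dx↦Dx/r' in L_f ⇒ L₀.
h=∫₀ˣh₀: take L = L₀·Dx.
L = (8 + 16·x)·Dx + (-1 + 8·x + 8·x^2)·Dx^2  (order 2).
h: a_k = 0, -1, -4, -24, -160, -5696/5, -8448, -451072/7, -501760, …
ICs: h(0) = 0, h′(0) = -1.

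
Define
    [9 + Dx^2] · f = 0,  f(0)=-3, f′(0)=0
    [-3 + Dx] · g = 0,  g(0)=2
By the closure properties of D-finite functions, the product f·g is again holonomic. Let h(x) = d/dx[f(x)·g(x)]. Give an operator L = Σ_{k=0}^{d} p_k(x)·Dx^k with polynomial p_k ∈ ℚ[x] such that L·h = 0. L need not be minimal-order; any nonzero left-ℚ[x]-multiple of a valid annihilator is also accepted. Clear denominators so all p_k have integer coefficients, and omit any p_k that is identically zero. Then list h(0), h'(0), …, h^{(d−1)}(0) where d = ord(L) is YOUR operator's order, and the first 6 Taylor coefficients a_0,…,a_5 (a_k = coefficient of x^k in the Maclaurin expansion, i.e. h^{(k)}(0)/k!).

f: a_k = -3, 0, 27/2, 0, -81/8, 0, …
g: a_k = 2, 6, 9, 9, 27/4, 81/20, …
Sym-product of L_f,L_g gives L₀ (≤ ord 2).
Differentiate: ansatz ord ≤ ord L₀ ⇒ L.
L = 18 - 6·Dx + Dx^2  (order 2).
h: a_k = -18, 0, 162, 324, 243, 0, …
ICs: h(0) = -18, h′(0) = 0.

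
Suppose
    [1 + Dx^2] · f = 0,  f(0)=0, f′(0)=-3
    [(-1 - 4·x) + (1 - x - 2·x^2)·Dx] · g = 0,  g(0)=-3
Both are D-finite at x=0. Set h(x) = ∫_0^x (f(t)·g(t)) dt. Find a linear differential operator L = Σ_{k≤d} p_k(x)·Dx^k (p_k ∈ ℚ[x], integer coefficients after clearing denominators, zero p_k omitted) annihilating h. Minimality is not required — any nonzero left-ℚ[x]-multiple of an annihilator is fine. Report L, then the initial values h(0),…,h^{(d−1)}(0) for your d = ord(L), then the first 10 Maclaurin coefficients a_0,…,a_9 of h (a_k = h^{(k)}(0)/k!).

f: a_k = 0, -3, 0, 1/2, 0, -1/40, 0, 1/1680, 0, -1/120960, …
g: a_k = -3, -3, -9, -15, -33, -63, -129, -255, -513, -1023, …
Sym-product of L_f,L_g gives L₀ (≤ ord 2).
∫: right-multiply L₀ by Dx.
L = (3 + x + 2·x^2)·Dx + (2 + 8·x)·Dx^2 + (-1 + x + 2·x^2)·Dx^3  (order 3).
h: a_k = 0, 0, 9/2, 3, 51/8, 87/10, 1261/80, 7263/280, 41521/896, 410969/5040, …
ICs: h(0) = 0, h′(0) = 0, h′′(0) = 9.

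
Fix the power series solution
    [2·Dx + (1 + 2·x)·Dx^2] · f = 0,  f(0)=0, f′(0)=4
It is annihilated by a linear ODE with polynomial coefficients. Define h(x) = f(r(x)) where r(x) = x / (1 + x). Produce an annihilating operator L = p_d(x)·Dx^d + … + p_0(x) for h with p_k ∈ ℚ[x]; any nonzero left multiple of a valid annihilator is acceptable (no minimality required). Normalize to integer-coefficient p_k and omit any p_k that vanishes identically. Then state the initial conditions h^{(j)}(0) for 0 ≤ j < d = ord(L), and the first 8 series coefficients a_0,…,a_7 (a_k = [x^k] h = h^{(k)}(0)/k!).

L = (4 + 6·x)·Dx + (1 + 4·x + 3·x^2)·Dx^2  (order 2).
h: a_k = 0, 4, -8, 52/3, -40, 484/5, -728/3, 4372/7, …
ICs: h(0) = 0, h′(0) = 4.

f: a_k = 0, 4, -4, 16/3, -8, 64/5, -64/3, 256/7, …
L₀ from L_f via x↦r, Dx↦r'^{-1}Dx.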